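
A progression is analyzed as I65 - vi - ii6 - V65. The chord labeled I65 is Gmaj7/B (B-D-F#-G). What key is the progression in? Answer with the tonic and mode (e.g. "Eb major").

G major

The chord Gmaj7/B is a major seventh chord rooted on G; its label is I65.
If G is scale degree 1 and the mode makes that degree carry a major seventh chord, the tonic is G and the mode is major.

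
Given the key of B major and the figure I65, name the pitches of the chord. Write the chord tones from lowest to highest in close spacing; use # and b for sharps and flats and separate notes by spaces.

In B major, the first degree is B, and the diatonic chord built there is a major seventh chord.
That chord is spelled B-D#-F#-A#.
With the 65 figure the chord is in first inversion; from the bass D# upward in close position it reads D#-F#-A#-B.

D# F# A# B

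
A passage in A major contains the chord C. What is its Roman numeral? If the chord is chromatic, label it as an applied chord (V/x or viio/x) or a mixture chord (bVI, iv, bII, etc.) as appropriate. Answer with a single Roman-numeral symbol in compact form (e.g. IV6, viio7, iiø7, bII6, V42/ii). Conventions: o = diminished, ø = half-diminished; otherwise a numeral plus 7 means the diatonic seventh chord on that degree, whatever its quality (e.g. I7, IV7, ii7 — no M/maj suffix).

bIII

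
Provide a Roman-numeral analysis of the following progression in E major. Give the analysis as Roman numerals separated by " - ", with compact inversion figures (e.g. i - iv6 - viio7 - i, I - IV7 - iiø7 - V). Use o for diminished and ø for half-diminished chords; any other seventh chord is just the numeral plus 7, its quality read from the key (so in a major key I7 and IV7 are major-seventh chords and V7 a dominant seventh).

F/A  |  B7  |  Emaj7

F/A is non-diatonic — a major triad on the lowered supertonic (F): the Neapolitan sixth, bII6 (third, A, in the bass — hence the 6).
B7: dominant seventh chord on B = scale degree 5 → V7.
Emaj7: major seventh chord on E = scale degree 1 → I7.

bII6 - V7 - I7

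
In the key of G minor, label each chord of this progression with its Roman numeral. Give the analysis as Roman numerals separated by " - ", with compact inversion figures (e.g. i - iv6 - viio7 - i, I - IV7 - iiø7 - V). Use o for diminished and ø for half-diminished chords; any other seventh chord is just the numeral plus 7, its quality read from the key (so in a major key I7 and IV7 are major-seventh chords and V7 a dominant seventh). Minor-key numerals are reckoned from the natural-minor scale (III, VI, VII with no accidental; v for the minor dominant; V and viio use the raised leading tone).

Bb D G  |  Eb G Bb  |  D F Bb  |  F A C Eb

i6 - VI - III6 - VII7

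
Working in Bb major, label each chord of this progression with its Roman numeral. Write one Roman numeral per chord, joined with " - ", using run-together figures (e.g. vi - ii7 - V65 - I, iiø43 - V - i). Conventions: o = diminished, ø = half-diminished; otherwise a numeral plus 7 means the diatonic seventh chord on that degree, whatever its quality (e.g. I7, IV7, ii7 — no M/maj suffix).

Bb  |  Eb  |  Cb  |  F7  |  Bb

I - IV - bII - V7 - I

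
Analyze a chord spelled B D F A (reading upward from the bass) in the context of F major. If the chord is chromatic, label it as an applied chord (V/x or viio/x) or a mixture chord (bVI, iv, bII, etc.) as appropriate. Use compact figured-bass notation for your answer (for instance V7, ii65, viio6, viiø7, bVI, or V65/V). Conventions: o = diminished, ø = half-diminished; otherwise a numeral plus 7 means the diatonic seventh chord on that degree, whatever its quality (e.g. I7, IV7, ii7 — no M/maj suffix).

Stacked in thirds the chord is B-D-F-A: a half-diminished seventh chord on B.
B sits a half step below C (V in F major); a diminished chord there is the applied leading-tone chord of V.

viiø7/V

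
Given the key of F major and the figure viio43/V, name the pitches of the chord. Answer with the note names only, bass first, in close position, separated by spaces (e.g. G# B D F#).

F Ab B D

viio43/V is a secondary leading-tone chord. The target V is C in F major; the applied chord is rooted a semitone below, on B.
Building a fully diminished seventh chord on B gives B-D-F-Ab.
With the 43 figure the chord is in second inversion; from the bass F upward in close position it reads F-Ab-B-D.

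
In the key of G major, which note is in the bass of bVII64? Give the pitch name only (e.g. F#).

C

bVII in G major has root F; the chord is F-A-C.
The figure 64 means second inversion — the fifth is in the bass.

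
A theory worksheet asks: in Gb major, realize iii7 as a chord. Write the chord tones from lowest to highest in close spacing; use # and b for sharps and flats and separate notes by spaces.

Bb Db F Ab

In Gb major, the mediant is Bb, and the diatonic chord built there is a minor seventh chord.
Stacking thirds from Bb gives Bb-Db-F-Ab.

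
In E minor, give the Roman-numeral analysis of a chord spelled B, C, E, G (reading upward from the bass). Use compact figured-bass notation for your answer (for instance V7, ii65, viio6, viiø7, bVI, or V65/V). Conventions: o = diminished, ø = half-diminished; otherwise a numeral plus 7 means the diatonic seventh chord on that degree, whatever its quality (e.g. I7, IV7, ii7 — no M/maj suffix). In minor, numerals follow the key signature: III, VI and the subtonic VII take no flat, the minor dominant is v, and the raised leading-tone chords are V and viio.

VI42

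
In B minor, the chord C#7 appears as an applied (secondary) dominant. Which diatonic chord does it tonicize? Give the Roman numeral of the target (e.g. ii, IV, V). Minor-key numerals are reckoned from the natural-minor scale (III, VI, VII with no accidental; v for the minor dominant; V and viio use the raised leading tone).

The chord is a dominant seventh chord on C#.
A dominant resolves down a perfect fifth: C# → F#. In B minor, F# is scale degree 5, i.e. V.

V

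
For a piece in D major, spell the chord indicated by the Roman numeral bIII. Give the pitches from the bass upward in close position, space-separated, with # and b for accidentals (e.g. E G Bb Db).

Scale degree 3 in D major is F#; lowering it a half step gives F. bIII is a major triad on the lowered third degree, borrowed from the parallel minor.
So the chord is F-A-C, a major triad.

F A C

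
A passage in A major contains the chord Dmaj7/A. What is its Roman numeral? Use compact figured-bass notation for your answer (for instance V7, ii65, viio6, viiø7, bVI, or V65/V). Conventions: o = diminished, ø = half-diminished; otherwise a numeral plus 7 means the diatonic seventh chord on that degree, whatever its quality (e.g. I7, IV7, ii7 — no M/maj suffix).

IV43

Stacked in thirds the chord is D-F#-A-C#: a major seventh chord on D.
In A major, D is the subdominant; the diatonic major seventh chord there is IV7.
With A in the bass the chord is in second inversion, so the figured bass is 43.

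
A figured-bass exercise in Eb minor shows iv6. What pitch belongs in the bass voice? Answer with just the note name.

iv in Eb minor has root Ab; the chord is Ab-Cb-Eb.
The figure 6 means first inversion — the third is in the bass.

Cb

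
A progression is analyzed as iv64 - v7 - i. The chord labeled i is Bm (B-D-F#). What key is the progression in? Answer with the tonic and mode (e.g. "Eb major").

The chord Bm is a minor triad rooted on B; its label is i.
If B is scale degree 1 and the mode makes that degree carry a minor triad, the tonic is B and the mode is minor.

B minor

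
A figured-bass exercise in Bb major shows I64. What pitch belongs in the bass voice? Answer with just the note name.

F

I in Bb major has root Bb; the chord is Bb-D-F.
The figure 64 means second inversion — the fifth is in the bass.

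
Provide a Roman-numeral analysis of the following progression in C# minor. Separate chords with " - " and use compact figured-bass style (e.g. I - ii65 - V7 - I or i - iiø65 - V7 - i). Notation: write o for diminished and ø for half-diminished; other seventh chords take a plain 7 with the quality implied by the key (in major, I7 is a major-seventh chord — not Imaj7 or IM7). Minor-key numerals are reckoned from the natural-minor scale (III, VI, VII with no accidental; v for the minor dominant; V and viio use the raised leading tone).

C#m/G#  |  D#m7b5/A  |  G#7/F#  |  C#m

C#m/G# has root C#, degree 1 in C# minor, so i64.
D#m7b5/A: root D# is the supertonic; half-diminished seventh chord there is iiø43.
G#7/F# has root G#, degree 5 in C# minor, so V42.
C#m has root C#, degree 1 in C# minor, so i.

i64 - iiø43 - V42 - i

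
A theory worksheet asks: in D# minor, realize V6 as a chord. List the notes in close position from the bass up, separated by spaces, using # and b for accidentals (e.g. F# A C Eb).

C## E# A#

In D# minor, scale degree 5 is A#. The dominant is major (leading tone raised), so V is a major triad.
That chord is spelled A#-C##-E#.
With the 6 figure the chord is in first inversion; from the bass C## upward in close position it reads C##-E#-A#.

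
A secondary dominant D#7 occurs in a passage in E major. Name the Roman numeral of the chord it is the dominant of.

The chord is a dominant seventh chord on D#.
A dominant resolves down a perfect fifth: D# → G#. In E major, G# is scale degree 3, i.e. iii.

iii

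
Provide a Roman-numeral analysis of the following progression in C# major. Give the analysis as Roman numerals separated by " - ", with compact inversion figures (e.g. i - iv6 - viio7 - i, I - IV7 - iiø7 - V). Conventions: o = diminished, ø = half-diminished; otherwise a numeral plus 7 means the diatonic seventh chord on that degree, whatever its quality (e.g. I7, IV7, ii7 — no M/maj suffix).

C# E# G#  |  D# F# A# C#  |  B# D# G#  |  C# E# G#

I - ii7 - V6 - I

C#-E#-G#: major triad on C# = scale degree 1 → I.
D#-F#-A#-C#: root D# is the supertonic; minor seventh chord there is ii7.
B#-D#-G#: major triad on G# = scale degree 5 → V6.
C#-E#-G#: major triad on C# = scale degree 1 → I.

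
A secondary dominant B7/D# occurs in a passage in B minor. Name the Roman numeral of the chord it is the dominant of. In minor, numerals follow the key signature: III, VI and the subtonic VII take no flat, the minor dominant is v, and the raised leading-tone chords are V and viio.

The chord is a dominant seventh chord on B.
A dominant resolves down a perfect fifth: B → E. In B minor, E is scale degree 4, i.e. iv.

iv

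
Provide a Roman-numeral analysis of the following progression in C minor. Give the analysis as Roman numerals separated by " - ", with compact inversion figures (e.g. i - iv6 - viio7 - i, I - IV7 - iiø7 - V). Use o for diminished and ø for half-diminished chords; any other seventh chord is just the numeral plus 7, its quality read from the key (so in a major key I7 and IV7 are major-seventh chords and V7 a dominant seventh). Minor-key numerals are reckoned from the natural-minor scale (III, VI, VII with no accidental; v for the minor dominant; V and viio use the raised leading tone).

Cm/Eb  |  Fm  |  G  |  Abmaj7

i6 - iv - V - VI7

Cm/Eb has root C, degree 1 in C minor, so i6.
Fm: root F is the subdominant; minor triad there is iv.
G: major triad on G = scale degree 5 → V.
Abmaj7: root Ab is the submediant; major seventh chord there is VI7.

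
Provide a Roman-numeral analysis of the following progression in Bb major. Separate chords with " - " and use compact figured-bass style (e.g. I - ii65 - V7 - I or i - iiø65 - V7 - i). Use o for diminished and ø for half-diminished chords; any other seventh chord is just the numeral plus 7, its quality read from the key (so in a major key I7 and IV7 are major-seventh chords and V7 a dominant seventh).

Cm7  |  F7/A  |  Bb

Cm7 has root C, degree 2 in Bb major, so ii7.
F7/A: dominant seventh chord on F = scale degree 5 → V65.
Bb: root Bb is the tonic; major triad there is I.

ii7 - V65 - I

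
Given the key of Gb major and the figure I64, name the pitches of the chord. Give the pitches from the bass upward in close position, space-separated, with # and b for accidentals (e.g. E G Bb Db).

In Gb major, scale degree 1 is Gb, and the diatonic chord built there is a major triad.
That chord is spelled Gb-Bb-Db.
The figured bass 64 indicates second inversion, placing the fifth (Db) in the bass: Db-Gb-Bb.

Db Gb Bb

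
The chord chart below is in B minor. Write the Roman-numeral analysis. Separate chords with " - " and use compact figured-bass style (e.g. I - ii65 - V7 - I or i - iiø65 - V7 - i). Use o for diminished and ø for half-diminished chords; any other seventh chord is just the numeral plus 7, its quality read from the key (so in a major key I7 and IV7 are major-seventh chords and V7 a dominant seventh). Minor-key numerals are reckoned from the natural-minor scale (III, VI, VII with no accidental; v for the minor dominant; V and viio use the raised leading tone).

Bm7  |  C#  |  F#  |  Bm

Bm7: root B is the tonic; minor seventh chord there is i7.
C#: chromatic; C# is V of V, so V/V.
F#: major triad on F# = scale degree 5 → V.
Bm has root B, degree 1 in B minor, so i.

i7 - V/V - V - i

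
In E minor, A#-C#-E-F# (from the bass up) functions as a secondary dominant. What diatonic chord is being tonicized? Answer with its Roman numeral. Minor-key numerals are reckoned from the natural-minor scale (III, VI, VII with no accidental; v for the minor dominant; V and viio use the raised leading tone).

The chord is a dominant seventh chord on F#.
A dominant resolves down a perfect fifth: F# → B. In E minor, B is scale degree 5, i.e. V.

V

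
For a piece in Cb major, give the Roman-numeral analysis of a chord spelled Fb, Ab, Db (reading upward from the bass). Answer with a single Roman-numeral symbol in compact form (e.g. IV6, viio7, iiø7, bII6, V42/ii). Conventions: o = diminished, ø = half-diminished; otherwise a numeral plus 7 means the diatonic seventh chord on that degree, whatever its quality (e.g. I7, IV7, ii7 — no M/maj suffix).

Stacked in thirds the chord is Db-Fb-Ab: a minor triad on Db.
In Cb major, Db is the supertonic; the diatonic minor triad there is ii.
With Fb in the bass the chord is in first inversion, so the figured bass is 6.

ii6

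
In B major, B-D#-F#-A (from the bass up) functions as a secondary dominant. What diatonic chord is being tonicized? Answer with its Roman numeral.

IV

The chord is a dominant seventh chord on B.
A dominant resolves down a perfect fifth: B → E. In B major, E is scale degree 4, i.e. IV.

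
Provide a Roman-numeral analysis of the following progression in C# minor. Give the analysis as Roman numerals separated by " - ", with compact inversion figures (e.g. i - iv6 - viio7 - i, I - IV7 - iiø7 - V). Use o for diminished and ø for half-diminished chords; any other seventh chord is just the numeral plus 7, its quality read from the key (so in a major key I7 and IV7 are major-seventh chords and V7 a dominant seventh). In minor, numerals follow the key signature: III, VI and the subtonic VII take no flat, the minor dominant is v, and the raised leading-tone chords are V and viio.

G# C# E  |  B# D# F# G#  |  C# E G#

G#-C#-E has root C#, degree 1 in C# minor, so i64.
B#-D#-F#-G# has root G#, degree 5 in C# minor, so V65.
C#-E-G#: minor triad on C# = scale degree 1 → i.

i64 - V65 - i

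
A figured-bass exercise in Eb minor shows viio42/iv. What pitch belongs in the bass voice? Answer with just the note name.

Fb

The applied chord viio42/iv is rooted on G: G-Bb-Db-Fb.
The figure 42 means third inversion — the seventh is in the bass.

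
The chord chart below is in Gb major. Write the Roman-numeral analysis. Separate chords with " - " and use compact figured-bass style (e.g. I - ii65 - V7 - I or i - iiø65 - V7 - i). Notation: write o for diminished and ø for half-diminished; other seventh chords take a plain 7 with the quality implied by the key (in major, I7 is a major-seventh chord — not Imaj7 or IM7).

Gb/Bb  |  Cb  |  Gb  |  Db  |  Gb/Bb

I6 - IV - I - V - I6

Gb/Bb has root Gb, degree 1 in Gb major, so I6.
Cb: root Cb is the subdominant; major triad there is IV.
Gb has root Gb, degree 1 in Gb major, so I.
Db has root Db, degree 5 in Gb major, so V.
Gb/Bb: root Gb is the tonic; major triad there is I6.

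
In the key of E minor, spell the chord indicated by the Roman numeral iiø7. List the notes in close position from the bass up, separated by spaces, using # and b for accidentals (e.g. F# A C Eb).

The numeral's case and figure indicate a half-diminished seventh chord. In E minor its root, scale degree 2, is F#.
That chord is spelled F#-A-C-E.

F# A C E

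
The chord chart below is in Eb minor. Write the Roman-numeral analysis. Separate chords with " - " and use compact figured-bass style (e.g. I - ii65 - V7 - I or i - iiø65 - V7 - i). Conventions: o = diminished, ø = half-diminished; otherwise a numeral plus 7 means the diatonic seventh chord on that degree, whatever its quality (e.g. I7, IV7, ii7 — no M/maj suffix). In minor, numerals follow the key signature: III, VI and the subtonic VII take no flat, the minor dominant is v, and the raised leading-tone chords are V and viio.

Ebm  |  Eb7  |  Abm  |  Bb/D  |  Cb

i - V7/iv - iv - V6 - VI

Ebm: minor triad on Eb = scale degree 1 → i.
Eb7: chromatic; Eb is V of iv, so V7/iv.
Abm has root Ab, degree 4 in Eb minor, so iv.
Bb/D: root Bb is the dominant; major triad there is V6.
Cb: root Cb is the submediant; major triad there is VI.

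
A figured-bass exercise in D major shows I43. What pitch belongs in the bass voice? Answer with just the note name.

I in D major has root D; the chord is D-F#-A-C#.
The figure 43 means second inversion — the fifth is in the bass.

A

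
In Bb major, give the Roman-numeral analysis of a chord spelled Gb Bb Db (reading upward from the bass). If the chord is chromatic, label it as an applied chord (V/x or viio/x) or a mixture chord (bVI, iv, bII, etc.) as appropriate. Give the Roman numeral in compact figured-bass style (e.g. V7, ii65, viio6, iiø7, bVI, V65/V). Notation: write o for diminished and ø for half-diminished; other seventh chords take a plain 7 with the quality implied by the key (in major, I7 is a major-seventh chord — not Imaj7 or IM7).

bVI

Stacked in thirds the chord is Gb-Bb-Db: a major triad on Gb.
Gb is the lowered sixth degree of Bb major (diatonic 6 would be G). This is a major triad on the lowered sixth degree, borrowed from the parallel minor.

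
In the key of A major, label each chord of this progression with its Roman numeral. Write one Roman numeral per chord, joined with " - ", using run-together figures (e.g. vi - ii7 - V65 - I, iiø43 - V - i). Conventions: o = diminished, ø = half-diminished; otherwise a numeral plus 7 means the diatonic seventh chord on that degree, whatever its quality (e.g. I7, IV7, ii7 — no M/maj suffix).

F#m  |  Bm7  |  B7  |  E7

vi - ii7 - V7/V - V7

F#m: minor triad on F# = scale degree 6 → vi.
Bm7: minor seventh chord on B = scale degree 2 → ii7.
B7: a dominant seventh chord on B, the applied dominant of V → V7/V.
E7 has root E, degree 5 in A major, so V7.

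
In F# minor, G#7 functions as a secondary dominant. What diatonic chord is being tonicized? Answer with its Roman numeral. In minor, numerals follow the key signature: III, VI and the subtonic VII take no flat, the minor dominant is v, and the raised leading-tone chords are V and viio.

The chord is a dominant seventh chord on G#.
A dominant resolves down a perfect fifth: G# → C#. In F# minor, C# is scale degree 5, i.e. V.

V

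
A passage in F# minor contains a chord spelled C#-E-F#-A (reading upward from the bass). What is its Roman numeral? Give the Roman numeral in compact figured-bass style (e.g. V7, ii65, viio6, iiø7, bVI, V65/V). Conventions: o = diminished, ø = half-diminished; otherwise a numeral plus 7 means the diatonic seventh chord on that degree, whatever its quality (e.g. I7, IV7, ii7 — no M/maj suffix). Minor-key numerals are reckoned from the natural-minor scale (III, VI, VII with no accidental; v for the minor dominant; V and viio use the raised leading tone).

i43

The pitches F#-A-C#-E form a minor seventh chord rooted on F#.
F# is scale degree 1 in F# minor, and a minor seventh chord on that degree is written i7.
With C# in the bass the chord is in second inversion, so the figured bass is 43.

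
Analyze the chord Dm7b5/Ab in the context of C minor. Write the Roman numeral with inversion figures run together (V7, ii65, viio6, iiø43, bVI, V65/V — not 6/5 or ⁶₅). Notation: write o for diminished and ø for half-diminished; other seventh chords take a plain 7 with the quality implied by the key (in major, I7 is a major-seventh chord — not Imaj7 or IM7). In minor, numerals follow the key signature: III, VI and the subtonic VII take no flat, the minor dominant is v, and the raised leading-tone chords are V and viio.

The pitches D-F-Ab-C form a half-diminished seventh chord rooted on D.
D is scale degree 2 in C minor, and a half-diminished seventh chord on that degree is written iiø7.
With Ab in the bass the chord is in second inversion, so the figured bass is 43.

iiø43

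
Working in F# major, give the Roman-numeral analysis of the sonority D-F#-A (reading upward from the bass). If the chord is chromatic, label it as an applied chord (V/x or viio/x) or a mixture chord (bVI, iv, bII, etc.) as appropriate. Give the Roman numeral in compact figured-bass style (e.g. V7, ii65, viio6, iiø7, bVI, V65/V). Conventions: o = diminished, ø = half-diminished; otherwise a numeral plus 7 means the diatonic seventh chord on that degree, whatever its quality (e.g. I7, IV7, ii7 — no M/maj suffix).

bVI

The pitches D-F#-A form a major triad rooted on D.
D is the lowered sixth degree of F# major (diatonic 6 would be D#). This is a major triad on the lowered sixth degree, borrowed from the parallel minor.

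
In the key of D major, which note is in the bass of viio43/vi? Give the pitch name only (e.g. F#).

The applied chord viio43/vi is rooted on A#: A#-C#-E-G.
The figure 43 means second inversion — the fifth is in the bass.

E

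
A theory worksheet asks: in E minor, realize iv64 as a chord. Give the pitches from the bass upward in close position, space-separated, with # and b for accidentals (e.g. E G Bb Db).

The numeral's case and figure indicate a minor triad. In E minor its root, the subdominant, is A.
Stacking thirds from A gives A-C-E.
With the 64 figure the chord is in second inversion; from the bass E upward in close position it reads E-A-C.

E A C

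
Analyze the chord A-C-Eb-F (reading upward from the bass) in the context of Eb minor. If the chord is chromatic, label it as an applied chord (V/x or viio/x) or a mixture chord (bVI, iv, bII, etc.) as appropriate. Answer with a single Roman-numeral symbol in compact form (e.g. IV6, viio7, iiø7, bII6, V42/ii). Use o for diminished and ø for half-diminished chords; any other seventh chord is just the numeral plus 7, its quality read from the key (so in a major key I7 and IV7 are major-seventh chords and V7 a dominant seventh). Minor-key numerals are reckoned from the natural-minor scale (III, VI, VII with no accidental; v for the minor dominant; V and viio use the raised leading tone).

Stacked in thirds the chord is F-A-C-Eb: a dominant seventh chord on F.
F is not a diatonic chord root with this quality in Eb minor, but it lies a perfect fifth above Bb (V), so the chord functions as an applied dominant of V.
With A in the bass the chord is in first inversion, so the figured bass is 65.

V65/V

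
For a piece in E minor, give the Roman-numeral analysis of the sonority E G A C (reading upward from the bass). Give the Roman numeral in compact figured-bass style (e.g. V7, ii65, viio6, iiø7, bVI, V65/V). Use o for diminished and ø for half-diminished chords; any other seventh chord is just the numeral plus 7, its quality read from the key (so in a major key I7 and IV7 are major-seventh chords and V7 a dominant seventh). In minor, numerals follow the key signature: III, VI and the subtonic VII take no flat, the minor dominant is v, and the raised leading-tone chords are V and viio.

Stacked in thirds the chord is A-C-E-G: a minor seventh chord on A.
In E minor, A is the subdominant; the diatonic minor seventh chord there is iv7.
With E in the bass the chord is in second inversion, so the figured bass is 43.

iv43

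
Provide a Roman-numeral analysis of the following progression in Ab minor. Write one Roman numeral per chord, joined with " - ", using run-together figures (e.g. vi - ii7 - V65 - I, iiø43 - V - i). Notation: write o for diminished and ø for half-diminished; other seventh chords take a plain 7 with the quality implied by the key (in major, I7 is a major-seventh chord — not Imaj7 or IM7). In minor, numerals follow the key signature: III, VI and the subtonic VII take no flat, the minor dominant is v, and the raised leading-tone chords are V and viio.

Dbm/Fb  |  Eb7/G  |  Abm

iv6 - V65 - i

Dbm/Fb: minor triad on Db = scale degree 4 → iv6.
Eb7/G: dominant seventh chord on Eb = scale degree 5 → V65.
Abm has root Ab, degree 1 in Ab minor, so i.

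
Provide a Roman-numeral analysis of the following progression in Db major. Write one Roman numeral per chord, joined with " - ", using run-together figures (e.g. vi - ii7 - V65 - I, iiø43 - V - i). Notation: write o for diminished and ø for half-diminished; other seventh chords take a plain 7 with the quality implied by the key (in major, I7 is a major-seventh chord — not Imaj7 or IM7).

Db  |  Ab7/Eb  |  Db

I - V43 - I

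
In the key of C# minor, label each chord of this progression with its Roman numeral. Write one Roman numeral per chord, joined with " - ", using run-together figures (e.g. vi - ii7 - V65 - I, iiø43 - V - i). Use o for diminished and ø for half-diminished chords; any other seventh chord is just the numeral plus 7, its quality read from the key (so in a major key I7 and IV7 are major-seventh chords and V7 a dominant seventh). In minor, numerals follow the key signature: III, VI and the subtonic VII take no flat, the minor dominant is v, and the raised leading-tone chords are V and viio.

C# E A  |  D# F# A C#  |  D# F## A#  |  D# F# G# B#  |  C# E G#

C#-E-A has root A, degree 6 in C# minor, so VI6.
D#-F#-A-C#: half-diminished seventh chord on D# = scale degree 2 → iiø7.
D#-F##-A# is the secondary dominant of V (major triad on D#): V/V.
D#-F#-G#-B#: dominant seventh chord on G# = scale degree 5 → V43.
C#-E-G#: minor triad on C# = scale degree 1 → i.

VI6 - iiø7 - V/V - V43 - i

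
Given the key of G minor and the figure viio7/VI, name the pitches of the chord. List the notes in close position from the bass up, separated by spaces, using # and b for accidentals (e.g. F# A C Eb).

D F Ab Cb

The slash marks an applied leading-tone chord: viio of VI. In G minor, VI is Eb, so the leading tone to it is D, a half step below.
Building a fully diminished seventh chord on D gives D-F-Ab-Cb.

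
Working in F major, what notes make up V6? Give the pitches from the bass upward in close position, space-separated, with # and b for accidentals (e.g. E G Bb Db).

E G C

The numeral's case and figure indicate a major triad. In F major its root, the fifth degree, is C.
That chord is spelled C-E-G.
The figured bass 6 indicates first inversion, placing the third (E) in the bass: E-G-C.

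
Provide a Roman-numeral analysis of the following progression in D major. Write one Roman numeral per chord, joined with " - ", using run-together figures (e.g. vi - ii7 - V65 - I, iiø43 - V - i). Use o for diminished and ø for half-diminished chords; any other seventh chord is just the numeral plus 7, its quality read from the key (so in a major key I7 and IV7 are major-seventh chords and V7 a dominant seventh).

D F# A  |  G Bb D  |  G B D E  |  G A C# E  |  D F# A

I - iv - ii65 - V42 - I

D-F#-A has root D, degree 1 in D major, so I.
G-Bb-D: minor triad on G — chromatic; iv (borrowed from the parallel minor).
G-B-D-E: minor seventh chord on E = scale degree 2 → ii65.
G-A-C#-E: dominant seventh chord on A = scale degree 5 → V42.
D-F#-A has root D, degree 1 in D major, so I.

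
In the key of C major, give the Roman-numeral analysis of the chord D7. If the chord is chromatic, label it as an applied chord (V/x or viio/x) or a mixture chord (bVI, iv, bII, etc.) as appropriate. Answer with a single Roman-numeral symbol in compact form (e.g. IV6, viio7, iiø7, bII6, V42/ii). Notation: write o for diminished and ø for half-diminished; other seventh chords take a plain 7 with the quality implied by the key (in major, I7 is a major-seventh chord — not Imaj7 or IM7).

V7/V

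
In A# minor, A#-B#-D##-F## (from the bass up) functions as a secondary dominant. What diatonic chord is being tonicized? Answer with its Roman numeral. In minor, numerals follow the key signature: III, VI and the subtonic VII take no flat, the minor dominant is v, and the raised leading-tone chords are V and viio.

The chord is a dominant seventh chord on B#.
A dominant resolves down a perfect fifth: B# → E#. In A# minor, E# is scale degree 5, i.e. V.

V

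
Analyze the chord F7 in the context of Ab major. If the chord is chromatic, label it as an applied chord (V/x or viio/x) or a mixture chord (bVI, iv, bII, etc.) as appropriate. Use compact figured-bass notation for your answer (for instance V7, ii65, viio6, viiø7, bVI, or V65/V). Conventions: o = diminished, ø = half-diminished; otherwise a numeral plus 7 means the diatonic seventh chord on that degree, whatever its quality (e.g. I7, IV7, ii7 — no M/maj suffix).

Stacked in thirds the chord is F-A-C-Eb: a dominant seventh chord on F.
F is not a diatonic chord root with this quality in Ab major, but it lies a perfect fifth above Bb (ii), so the chord functions as an applied dominant of ii.

V7/ii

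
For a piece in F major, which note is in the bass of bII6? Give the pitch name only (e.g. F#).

bII in F major has root Gb; the chord is Gb-Bb-Db.
The figure 6 means first inversion — the third is in the bass.

Bb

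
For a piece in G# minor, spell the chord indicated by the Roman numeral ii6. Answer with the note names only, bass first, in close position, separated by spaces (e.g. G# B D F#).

ii6 is the minor supertonic, borrowed from the parallel major (the Dorian ii). In G# minor that root is A#.
So the chord is A#-C#-E#, a minor triad.
The figured bass 6 indicates first inversion, placing the third (C#) in the bass: C#-E#-A#.

C# E# A#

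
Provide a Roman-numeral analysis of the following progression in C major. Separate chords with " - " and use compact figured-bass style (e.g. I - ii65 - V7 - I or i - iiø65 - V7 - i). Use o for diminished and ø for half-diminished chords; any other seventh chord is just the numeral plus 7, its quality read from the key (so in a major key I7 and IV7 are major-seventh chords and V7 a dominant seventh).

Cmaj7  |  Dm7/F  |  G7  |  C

Cmaj7: major seventh chord on C = scale degree 1 → I7.
Dm7/F: root D is the supertonic; minor seventh chord there is ii65.
G7: dominant seventh chord on G = scale degree 5 → V7.
C has root C, degree 1 in C major, so I.

I7 - ii65 - V7 - I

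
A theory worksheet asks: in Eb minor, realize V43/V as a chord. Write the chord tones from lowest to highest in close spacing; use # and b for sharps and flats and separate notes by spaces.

The slash means an applied dominant: we want the dominant of V. In Eb minor, V is Bb major, and its dominant is built on F.
Building a dominant seventh chord on F gives F-A-C-Eb.
With the 43 figure the chord is in second inversion; from the bass C upward in close position it reads C-Eb-F-A.

C Eb F A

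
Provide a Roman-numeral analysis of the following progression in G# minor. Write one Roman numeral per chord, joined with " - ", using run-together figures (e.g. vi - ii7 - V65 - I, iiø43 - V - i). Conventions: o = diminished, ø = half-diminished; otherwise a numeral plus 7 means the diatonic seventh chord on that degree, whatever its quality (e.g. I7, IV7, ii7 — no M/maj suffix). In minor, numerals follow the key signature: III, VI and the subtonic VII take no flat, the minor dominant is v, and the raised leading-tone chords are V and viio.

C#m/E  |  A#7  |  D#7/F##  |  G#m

iv6 - V7/V - V65 - i

C#m/E: minor triad on C# = scale degree 4 → iv6.
A#7: chromatic; A# is V of V, so V7/V.
D#7/F##: dominant seventh chord on D# = scale degree 5 → V65.
G#m: minor triad on G# = scale degree 1 → i.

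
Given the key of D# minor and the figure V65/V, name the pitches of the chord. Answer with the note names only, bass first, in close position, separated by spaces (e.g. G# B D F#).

The slash means an applied dominant: we want the dominant of V. In D# minor, V is A# major, and its dominant is built on E#.
Building a dominant seventh chord on E# gives E#-G##-B#-D#.
With the 65 figure the chord is in first inversion; from the bass G## upward in close position it reads G##-B#-D#-E#.

G## B# D# E#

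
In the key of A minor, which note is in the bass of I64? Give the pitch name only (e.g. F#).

I in A minor has root A; the chord is A-C#-E.
The figure 64 means second inversion — the fifth is in the bass.

E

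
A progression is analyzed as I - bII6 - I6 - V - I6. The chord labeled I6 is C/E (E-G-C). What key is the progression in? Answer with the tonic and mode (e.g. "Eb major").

The chord C/E is a major triad rooted on C; its label is I6.
If C is scale degree 1 and the mode makes that degree carry a major triad, the tonic is C and the mode is major.

C major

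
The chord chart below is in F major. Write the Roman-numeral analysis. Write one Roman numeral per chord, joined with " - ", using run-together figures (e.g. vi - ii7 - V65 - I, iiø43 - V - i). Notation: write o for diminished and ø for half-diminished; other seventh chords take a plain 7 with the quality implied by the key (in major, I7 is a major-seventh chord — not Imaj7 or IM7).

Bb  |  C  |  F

Bb: major triad on Bb = scale degree 4 → IV.
C: root C is the dominant; major triad there is V.
F: major triad on F = scale degree 1 → I.

IV - V - I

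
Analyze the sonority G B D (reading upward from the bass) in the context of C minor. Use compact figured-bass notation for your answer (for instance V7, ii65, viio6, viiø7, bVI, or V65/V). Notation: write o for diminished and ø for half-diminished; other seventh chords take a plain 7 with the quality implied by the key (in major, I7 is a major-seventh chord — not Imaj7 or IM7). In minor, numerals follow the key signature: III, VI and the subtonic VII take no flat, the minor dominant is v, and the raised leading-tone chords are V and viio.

The pitches G-B-D form a major triad rooted on G.
G is scale degree 5 in C minor, and a major triad on that degree is written V.

V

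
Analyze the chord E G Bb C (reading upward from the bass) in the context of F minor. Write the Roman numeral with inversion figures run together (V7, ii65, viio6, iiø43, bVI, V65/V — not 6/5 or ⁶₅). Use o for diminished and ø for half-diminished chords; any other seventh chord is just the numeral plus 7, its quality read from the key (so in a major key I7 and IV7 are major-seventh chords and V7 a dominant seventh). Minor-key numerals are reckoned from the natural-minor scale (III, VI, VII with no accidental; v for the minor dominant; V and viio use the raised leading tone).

The pitches C-E-G-Bb form a dominant seventh chord rooted on C.
In F minor, C is the dominant; the diatonic dominant seventh chord there is V7.
With E in the bass the chord is in first inversion, so the figured bass is 65.

V65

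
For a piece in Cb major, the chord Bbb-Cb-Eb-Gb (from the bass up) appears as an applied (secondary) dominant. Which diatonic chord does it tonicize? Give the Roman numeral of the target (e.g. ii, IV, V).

IV

The chord is a dominant seventh chord on Cb.
A dominant resolves down a perfect fifth: Cb → Fb. In Cb major, Fb is scale degree 4, i.e. IV.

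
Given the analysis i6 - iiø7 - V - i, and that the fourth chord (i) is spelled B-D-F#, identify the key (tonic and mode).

B minor

The anchor chord is a minor triad on B, labeled i.
If B is scale degree 1 and the mode makes that degree carry a minor triad, the tonic is B and the mode is minor.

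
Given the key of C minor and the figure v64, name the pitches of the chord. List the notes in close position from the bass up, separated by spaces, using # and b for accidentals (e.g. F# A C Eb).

D G Bb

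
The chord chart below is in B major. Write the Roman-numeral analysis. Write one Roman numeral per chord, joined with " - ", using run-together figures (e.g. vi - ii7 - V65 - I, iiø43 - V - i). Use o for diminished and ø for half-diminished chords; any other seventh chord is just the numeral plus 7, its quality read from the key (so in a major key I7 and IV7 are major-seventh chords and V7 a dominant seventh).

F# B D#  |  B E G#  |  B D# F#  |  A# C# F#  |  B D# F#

I64 - IV64 - I - V6 - I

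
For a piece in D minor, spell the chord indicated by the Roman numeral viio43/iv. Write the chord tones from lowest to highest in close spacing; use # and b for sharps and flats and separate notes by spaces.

The slash marks an applied leading-tone chord: viio of iv. In D minor, iv is G, so the leading tone to it is F#, a half step below.
Building a fully diminished seventh chord on F# gives F#-A-C-Eb.
The figured bass 43 indicates second inversion, placing the fifth (C) in the bass: C-Eb-F#-A.

C Eb F# A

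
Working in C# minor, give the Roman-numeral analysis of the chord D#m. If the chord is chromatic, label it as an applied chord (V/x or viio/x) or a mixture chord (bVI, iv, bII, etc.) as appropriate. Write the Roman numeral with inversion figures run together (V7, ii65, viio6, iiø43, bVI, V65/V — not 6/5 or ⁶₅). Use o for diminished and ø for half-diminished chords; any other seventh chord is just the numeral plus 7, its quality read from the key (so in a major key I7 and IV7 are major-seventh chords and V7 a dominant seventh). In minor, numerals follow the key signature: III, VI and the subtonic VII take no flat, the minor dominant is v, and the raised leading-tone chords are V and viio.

ii

Stacked in thirds the chord is D#-F#-A#: a minor triad on D#.
D# is the second degree of C# minor. This is the minor supertonic, borrowed from the parallel major (the Dorian ii).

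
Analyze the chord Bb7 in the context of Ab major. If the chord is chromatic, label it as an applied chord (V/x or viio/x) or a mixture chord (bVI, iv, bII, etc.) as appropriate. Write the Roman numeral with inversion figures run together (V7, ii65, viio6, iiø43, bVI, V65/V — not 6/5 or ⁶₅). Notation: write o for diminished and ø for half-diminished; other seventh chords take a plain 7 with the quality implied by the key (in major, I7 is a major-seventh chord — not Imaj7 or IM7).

V7/V

Stacked in thirds the chord is Bb-D-F-Ab: a dominant seventh chord on Bb.
Bb is not a diatonic chord root with this quality in Ab major, but it lies a perfect fifth above Eb (V), so the chord functions as an applied dominant of V.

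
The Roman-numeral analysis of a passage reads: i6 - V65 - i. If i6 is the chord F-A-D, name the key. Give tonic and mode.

D minor

The chord Dm/F is a minor triad rooted on D; its label is i6.
If D is scale degree 1 and the mode makes that degree carry a minor triad, the tonic is D and the mode is minor.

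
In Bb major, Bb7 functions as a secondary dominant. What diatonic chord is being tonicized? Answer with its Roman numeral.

IV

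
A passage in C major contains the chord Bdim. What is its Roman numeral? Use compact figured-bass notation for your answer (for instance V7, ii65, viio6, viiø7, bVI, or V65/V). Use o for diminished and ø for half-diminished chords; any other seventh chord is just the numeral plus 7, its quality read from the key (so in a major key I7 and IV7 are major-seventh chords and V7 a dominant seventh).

viio

The pitches B-D-F form a diminished triad rooted on B.
B is scale degree 7 in C major, and a diminished triad on that degree is written viio.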